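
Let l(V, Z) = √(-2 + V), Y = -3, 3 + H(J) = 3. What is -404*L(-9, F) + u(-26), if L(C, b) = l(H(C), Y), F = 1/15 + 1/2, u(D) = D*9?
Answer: -234 - 404*I*√2 ≈ -234.0 - 571.34*I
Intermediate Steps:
H(J) = 0 (H(J) = -3 + 3 = 0)
u(D) = 9*D
F = 17/30 (F = 1*(1/15) + 1*(½) = 1/15 + ½ = 17/30 ≈ 0.56667)
L(C, b) = I*√2 (L(C, b) = √(-2 + 0) = √(-2) = I*√2)
-404*L(-9, F) + u(-26) = -404*I*√2 + 9*(-26) = -404*I*√2 - 234 = -234 - 404*I*√2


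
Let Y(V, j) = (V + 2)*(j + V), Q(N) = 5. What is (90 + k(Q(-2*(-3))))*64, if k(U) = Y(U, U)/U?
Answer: 6656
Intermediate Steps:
Y(V, j) = (2 + V)*(V + j)
k(U) = (2*U² + 4*U)/U (k(U) = (U² + 2*U + 2*U + U*U)/U = (U² + 2*U + 2*U + U²)/U = (2*U² + 4*U)/U)
(90 + k(Q(-2*(-3))))*64 = (90 + (4 + 2*5))*64 = (90 + (4 + 10))*64 = (90 + 14)*64 = 104*64 = 6656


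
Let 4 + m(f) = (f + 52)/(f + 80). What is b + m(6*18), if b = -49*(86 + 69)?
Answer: -357113/47 ≈ -7598.1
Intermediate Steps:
m(f) = -4 + (52 + f)/(80 + f) (m(f) = -4 + (f + 52)/(f + 80) = -4 + (52 + f)/(80 + f))
b = -7595 (b = -49*155 = -7595)
b + m(6*18) = -7595 + (-268 - 18*18)/(80 + 6*18) = -7595 + (-268 - 3*108)/(80 + 108) = -7595 + (-268 - 324)/188 = -7595 + (1/188)*(-592) = -7595 - 148/47 = -357113/47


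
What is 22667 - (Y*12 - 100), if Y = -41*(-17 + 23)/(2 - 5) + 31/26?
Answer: 282993/13 ≈ 21769.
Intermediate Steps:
Y = 2163/26 (Y = -41/((-3/6)) + 31*(1/26) = -41/((-3*1/6)) + 31/26 = -41/(-1/2) + 31/26 = -41*(-2) + 31/26 = 82 + 31/26 = 2163/26 ≈ 83.192)
22667 - (Y*12 - 100) = 22667 - ((2163/26)*12 - 100) = 22667 - (12978/13 - 100) = 22667 - 1*11678/13 = 22667 - 11678/13 = 282993/13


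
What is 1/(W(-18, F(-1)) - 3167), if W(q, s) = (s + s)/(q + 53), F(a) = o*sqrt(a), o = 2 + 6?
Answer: -3879575/12286614281 - 560*I/12286614281 ≈ -0.00031576 - 4.5578e-8*I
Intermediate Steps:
o = 8
F(a) = 8*sqrt(a)
W(q, s) = 2*s/(53 + q) (W(q, s) = (2*s)/(53 + q) = 2*s/(53 + q))
1/(W(-18, F(-1)) - 3167) = 1/(2*(8*sqrt(-1))/(53 - 18) - 3167) = 1/(2*(8*I)/35 - 3167) = 1/(2*(8*I)*(1/35) - 3167) = 1/(16*I/35 - 3167) = 1/(-3167 + 16*I/35) = 1225*(-3167 - 16*I/35)/12286614281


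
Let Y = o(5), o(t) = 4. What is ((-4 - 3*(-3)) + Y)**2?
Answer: 81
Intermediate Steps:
Y = 4
((-4 - 3*(-3)) + Y)**2 = ((-4 - 3*(-3)) + 4)**2 = ((-4 + 9) + 4)**2 = (5 + 4)**2 = 9**2 = 81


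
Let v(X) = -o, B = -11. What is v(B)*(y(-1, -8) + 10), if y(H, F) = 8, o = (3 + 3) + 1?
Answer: -126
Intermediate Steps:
o = 7 (o = 6 + 1 = 7)
v(X) = -7 (v(X) = -1*7 = -7)
v(B)*(y(-1, -8) + 10) = -7*(8 + 10) = -7*18 = -126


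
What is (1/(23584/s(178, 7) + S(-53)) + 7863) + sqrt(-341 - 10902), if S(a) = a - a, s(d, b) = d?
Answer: 92720585/11792 + I*sqrt(11243) ≈ 7863.0 + 106.03*I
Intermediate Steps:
S(a) = 0
(1/(23584/s(178, 7) + S(-53)) + 7863) + sqrt(-341 - 10902) = (1/(23584/178 + 0) + 7863) + sqrt(-341 - 10902) = (1/(23584*(1/178) + 0) + 7863) + sqrt(-11243) = (1/(11792/89 + 0) + 7863) + I*sqrt(11243) = (1/(11792/89) + 7863) + I*sqrt(11243) = (89/11792 + 7863) + I*sqrt(11243) = 92720585/11792 + I*sqrt(11243)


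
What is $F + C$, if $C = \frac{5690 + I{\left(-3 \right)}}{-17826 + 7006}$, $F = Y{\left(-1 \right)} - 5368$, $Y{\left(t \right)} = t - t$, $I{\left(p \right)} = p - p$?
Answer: $- \frac{5808745}{1082} \approx -5368.5$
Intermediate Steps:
$I{\left(p \right)} = 0$
$Y{\left(t \right)} = 0$
$F = -5368$ ($F = 0 - 5368 = -5368$)
$C = - \frac{569}{1082}$ ($C = \frac{5690 + 0}{-17826 + 7006} = \frac{5690}{-10820} = 5690 \left(- \frac{1}{10820}\right) = - \frac{569}{1082} \approx -0.52588$)
$F + C = -5368 - \frac{569}{1082} = - \frac{5808745}{1082}$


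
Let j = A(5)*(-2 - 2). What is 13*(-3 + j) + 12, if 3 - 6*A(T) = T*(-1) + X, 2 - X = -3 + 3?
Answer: -79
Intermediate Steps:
X = 2 (X = 2 - (-3 + 3) = 2 - 1*0 = 2 + 0 = 2)
A(T) = 1/6 + T/6 (A(T) = 1/2 - (T*(-1) + 2)/6 = 1/2 - (-T + 2)/6 = 1/2 - (2 - T)/6 = 1/2 + (-1/3 + T/6) = 1/6 + T/6)
j = -4 (j = (1/6 + (1/6)*5)*(-2 - 2) = (1/6 + 5/6)*(-4) = 1*(-4) = -4)
13*(-3 + j) + 12 = 13*(-3 - 4) + 12 = 13*(-7) + 12 = -91 + 12 = -79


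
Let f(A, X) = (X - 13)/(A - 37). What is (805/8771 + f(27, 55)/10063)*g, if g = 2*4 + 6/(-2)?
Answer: 5759912/12608939 ≈ 0.45681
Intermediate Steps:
f(A, X) = (-13 + X)/(-37 + A)
g = 5 (g = 8 + 6*(-½) = 8 - 3 = 5)
(805/8771 + f(27, 55)/10063)*g = (805/8771 + ((-13 + 55)/(-37 + 27))/10063)*5 = (805*(1/8771) + (42/(-10))*(1/10063))*5 = (115/1253 - ⅒*42*(1/10063))*5 = (115/1253 - 21/5*1/10063)*5 = (115/1253 - 21/50315)*5 = (5759912/63044695)*5 = 5759912/12608939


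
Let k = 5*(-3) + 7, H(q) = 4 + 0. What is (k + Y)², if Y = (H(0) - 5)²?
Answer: 49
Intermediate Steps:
H(q) = 4
Y = 1 (Y = (4 - 5)² = (-1)² = 1)
k = -8 (k = -15 + 7 = -8)
(k + Y)² = (-8 + 1)² = (-7)² = 49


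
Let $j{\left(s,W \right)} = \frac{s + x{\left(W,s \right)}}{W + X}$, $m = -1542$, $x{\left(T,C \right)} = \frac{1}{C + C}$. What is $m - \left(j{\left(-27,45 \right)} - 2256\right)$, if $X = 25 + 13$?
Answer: $\frac{3201607}{4482} \approx 714.33$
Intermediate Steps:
$x{\left(T,C \right)} = \frac{1}{2 C}$
$X = 38$
$j{\left(s,W \right)} = \frac{s + \frac{1}{2 s}}{38 + W}$ ($j{\left(s,W \right)} = \frac{s + \frac{1}{2 s}}{W + 38} = \frac{s + \frac{1}{2 s}}{38 + W}$)
$m - \left(j{\left(-27,45 \right)} - 2256\right) = -1542 - \left(\frac{\frac{1}{2} + \left(-27\right)^{2}}{\left(-27\right) \left(38 + 45\right)} - 2256\right) = -1542 - \left(- \frac{\frac{1}{2} + 729}{27 \cdot 83} - 2256\right) = -1542 - \left(\left(- \frac{1}{27}\right) \frac{1}{83} \cdot \frac{1459}{2} - 2256\right) = -1542 - \left(- \frac{1459}{4482} - 2256\right) = -1542 - - \frac{10112851}{4482} = -1542 + \frac{10112851}{4482} = \frac{3201607}{4482}$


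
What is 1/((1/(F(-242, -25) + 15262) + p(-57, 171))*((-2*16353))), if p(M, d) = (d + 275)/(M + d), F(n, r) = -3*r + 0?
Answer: -291403/37287107616 ≈ -7.8151e-6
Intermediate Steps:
F(n, r) = -3*r
p(M, d) = (275 + d)/(M + d)
1/((1/(F(-242, -25) + 15262) + p(-57, 171))*((-2*16353))) = 1/((1/(-3*(-25) + 15262) + (275 + 171)/(-57 + 171))*((-2*16353))) = 1/((1/(75 + 15262) + 446/114)*(-32706)) = -1/32706/(1/15337 + (1/114)*446) = -1/32706/(1/15337 + 223/57) = -1/32706/(3420208/874209) = (874209/3420208)*(-1/32706) = -291403/37287107616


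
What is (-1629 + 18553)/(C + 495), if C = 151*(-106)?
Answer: -16924/15511 ≈ -1.0911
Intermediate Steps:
C = -16006
(-1629 + 18553)/(C + 495) = (-1629 + 18553)/(-16006 + 495) = 16924/(-15511) = 16924*(-1/15511) = -16924/15511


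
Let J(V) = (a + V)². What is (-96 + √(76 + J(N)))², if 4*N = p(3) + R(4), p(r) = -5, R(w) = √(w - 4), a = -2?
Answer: (384 - √1385)²/16 ≈ 7516.2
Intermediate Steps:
R(w) = √(-4 + w)
N = -5/4 (N = (-5 + √(-4 + 4))/4 = (-5 + √0)/4 = (-5 + 0)/4 = (¼)*(-5) = -5/4 ≈ -1.2500)
J(V) = (-2 + V)²
(-96 + √(76 + J(N)))² = (-96 + √(76 + (-2 - 5/4)²))² = (-96 + √(76 + (-13/4)²))² = (-96 + √(76 + 169/16))² = (-96 + √(1385/16))² = (-96 + √1385/4)²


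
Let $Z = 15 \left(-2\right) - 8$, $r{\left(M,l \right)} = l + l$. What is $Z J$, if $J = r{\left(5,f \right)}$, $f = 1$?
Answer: $-76$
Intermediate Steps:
$r{\left(M,l \right)} = 2 l$
$J = 2$ ($J = 2 \cdot 1 = 2$)
$Z = -38$ ($Z = -30 - 8 = -38$)
$Z J = \left(-38\right) 2 = -76$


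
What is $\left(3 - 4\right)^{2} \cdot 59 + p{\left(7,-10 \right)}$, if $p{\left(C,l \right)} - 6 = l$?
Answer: $55$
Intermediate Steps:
$p{\left(C,l \right)} = 6 + l$
$\left(3 - 4\right)^{2} \cdot 59 + p{\left(7,-10 \right)} = \left(3 - 4\right)^{2} \cdot 59 + \left(6 - 10\right) = \left(-1\right)^{2} \cdot 59 - 4 = 1 \cdot 59 - 4 = 59 - 4 = 55$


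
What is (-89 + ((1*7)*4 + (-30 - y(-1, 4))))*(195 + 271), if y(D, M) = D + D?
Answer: -41474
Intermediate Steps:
y(D, M) = 2*D
(-89 + ((1*7)*4 + (-30 - y(-1, 4))))*(195 + 271) = (-89 + ((1*7)*4 + (-30 - 2*(-1))))*(195 + 271) = (-89 + (7*4 + (-30 - 1*(-2))))*466 = (-89 + (28 + (-30 + 2)))*466 = (-89 + (28 - 28))*466 = (-89 + 0)*466 = -89*466 = -41474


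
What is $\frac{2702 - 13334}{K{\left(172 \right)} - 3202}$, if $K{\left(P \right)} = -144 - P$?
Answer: $\frac{5316}{1759} \approx 3.0222$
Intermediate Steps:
$\frac{2702 - 13334}{K{\left(172 \right)} - 3202} = \frac{2702 - 13334}{\left(-144 - 172\right) - 3202} = - \frac{10632}{\left(-144 - 172\right) - 3202} = - \frac{10632}{-316 - 3202} = - \frac{10632}{-3518} = \left(-10632\right) \left(- \frac{1}{3518}\right) = \frac{5316}{1759}$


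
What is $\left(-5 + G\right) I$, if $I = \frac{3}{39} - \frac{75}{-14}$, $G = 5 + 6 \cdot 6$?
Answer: $\frac{17802}{91} \approx 195.63$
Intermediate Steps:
$G = 41$ ($G = 5 + 36 = 41$)
$I = \frac{989}{182}$ ($I = 3 \cdot \frac{1}{39} - - \frac{75}{14} = \frac{1}{13} + \frac{75}{14} = \frac{989}{182} \approx 5.4341$)
$\left(-5 + G\right) I = \left(-5 + 41\right) \frac{989}{182} = 36 \cdot \frac{989}{182} = \frac{17802}{91}$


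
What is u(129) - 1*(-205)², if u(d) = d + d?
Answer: -41767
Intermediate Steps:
u(d) = 2*d
u(129) - 1*(-205)² = 2*129 - 1*(-205)² = 258 - 1*42025 = 258 - 42025 = -41767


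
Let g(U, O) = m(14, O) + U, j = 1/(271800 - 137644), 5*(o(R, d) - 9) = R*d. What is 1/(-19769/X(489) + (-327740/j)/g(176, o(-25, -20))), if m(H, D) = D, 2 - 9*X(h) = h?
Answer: -27759/4282501055159 ≈ -6.4820e-9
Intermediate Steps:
X(h) = 2/9 - h/9
o(R, d) = 9 + R*d/5 (o(R, d) = 9 + (R*d)/5 = 9 + R*d/5)
j = 1/134156 ≈ 7.4540e-6
g(U, O) = O + U
1/(-19769/X(489) + (-327740/j)/g(176, o(-25, -20))) = 1/(-19769/(2/9 - 1/9*489) + (-327740/1/134156)/((9 + (1/5)*(-25)*(-20)) + 176)) = 1/(-19769/(2/9 - 163/3) + (-327740*134156)/((9 + 100) + 176)) = 1/(-19769/(-487/9) - 43968287440/(109 + 176)) = 1/(-19769*(-9/487) - 43968287440/285) = 1/(177921/487 - 43968287440*1/285) = 1/(177921/487 - 8793657488/57) = 1/(-4282501055159/27759) = -27759/4282501055159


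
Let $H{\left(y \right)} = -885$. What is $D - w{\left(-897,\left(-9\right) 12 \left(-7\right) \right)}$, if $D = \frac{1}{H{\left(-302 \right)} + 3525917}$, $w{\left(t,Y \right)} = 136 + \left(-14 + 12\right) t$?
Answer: $- \frac{6803311759}{3525032} \approx -1930.0$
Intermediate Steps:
$w{\left(t,Y \right)} = 136 - 2 t$
$D = \frac{1}{3525032}$ ($D = \frac{1}{-885 + 3525917} = \frac{1}{3525032} \approx 2.8369 \cdot 10^{-7}$)
$D - w{\left(-897,\left(-9\right) 12 \left(-7\right) \right)} = \frac{1}{3525032} - \left(136 - -1794\right) = \frac{1}{3525032} - \left(136 + 1794\right) = \frac{1}{3525032} - 1930 = - \frac{6803311759}{3525032}$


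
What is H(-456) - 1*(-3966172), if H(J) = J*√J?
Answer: 3966172 - 912*I*√114 ≈ 3.9662e+6 - 9737.5*I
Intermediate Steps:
H(J) = J^(3/2)
H(-456) - 1*(-3966172) = (-456)^(3/2) - 1*(-3966172) = -912*I*√114 + 3966172 = 3966172 - 912*I*√114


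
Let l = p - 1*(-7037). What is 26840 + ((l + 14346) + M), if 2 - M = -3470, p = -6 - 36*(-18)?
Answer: 52337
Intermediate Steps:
p = 642 (p = -6 + 648 = 642)
M = 3472 (M = 2 - 1*(-3470) = 2 + 3470 = 3472)
l = 7679 (l = 642 - 1*(-7037) = 642 + 7037 = 7679)
26840 + ((l + 14346) + M) = 26840 + ((7679 + 14346) + 3472) = 26840 + (22025 + 3472) = 26840 + 25497 = 52337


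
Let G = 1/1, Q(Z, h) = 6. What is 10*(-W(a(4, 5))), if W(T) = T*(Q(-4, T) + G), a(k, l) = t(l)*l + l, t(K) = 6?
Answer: -2450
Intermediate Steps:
a(k, l) = 7*l (a(k, l) = 6*l + l = 7*l)
G = 1
W(T) = 7*T (W(T) = T*(6 + 1) = T*7 = 7*T)
10*(-W(a(4, 5))) = 10*(-7*7*5) = 10*(-7*35) = 10*(-1*245) = 10*(-245) = -2450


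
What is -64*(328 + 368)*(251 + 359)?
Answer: -27171840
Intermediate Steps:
-64*(328 + 368)*(251 + 359) = -44544*610 = -64*424560 = -27171840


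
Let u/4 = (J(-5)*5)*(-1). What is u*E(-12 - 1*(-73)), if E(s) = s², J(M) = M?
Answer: 372100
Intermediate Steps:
u = 100 (u = 4*(-5*5*(-1)) = 4*(-25*(-1)) = 4*25 = 100)
u*E(-12 - 1*(-73)) = 100*(-12 - 1*(-73))² = 100*(-12 + 73)² = 100*61² = 100*3721 = 372100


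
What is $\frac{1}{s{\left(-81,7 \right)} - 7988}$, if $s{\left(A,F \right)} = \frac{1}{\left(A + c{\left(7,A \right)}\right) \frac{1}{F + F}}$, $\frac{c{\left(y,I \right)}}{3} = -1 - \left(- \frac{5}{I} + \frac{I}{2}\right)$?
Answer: $- \frac{2015}{16095064} \approx -0.00012519$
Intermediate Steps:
$c{\left(y,I \right)} = -3 + \frac{15}{I} - \frac{3 I}{2}$ ($c{\left(y,I \right)} = 3 \left(-1 - \left(- \frac{5}{I} + \frac{I}{2}\right)\right) = 3 \left(-1 - \left(\frac{I}{2} - \frac{5}{I}\right)\right) = 3 \left(-1 + \frac{5}{I} - \frac{I}{2}\right) = -3 + \frac{15}{I} - \frac{3 I}{2}$)
$s{\left(A,F \right)} = \frac{2 F}{-3 + \frac{15}{A} - \frac{A}{2}}$ ($s{\left(A,F \right)} = \frac{1}{\left(A - \left(3 - \frac{15}{A} + \frac{3 A}{2}\right)\right) \frac{1}{F + F}} = \frac{1}{\left(-3 + \frac{15}{A} - \frac{A}{2}\right) \frac{1}{2 F}} = \frac{1}{\frac{1}{2} \frac{1}{F} \left(-3 + \frac{15}{A} - \frac{A}{2}\right)} = \frac{2 F}{-3 + \frac{15}{A} - \frac{A}{2}}$)
$\frac{1}{s{\left(-81,7 \right)} - 7988} = \frac{1}{\left(-4\right) \left(-81\right) 7 \frac{1}{-30 - 81 \left(6 - 81\right)} - 7988} = \frac{1}{\left(-4\right) \left(-81\right) 7 \frac{1}{-30 - -6075} - 7988} = \frac{1}{\left(-4\right) \left(-81\right) 7 \frac{1}{-30 + 6075} - 7988} = \frac{1}{\left(-4\right) \left(-81\right) 7 \cdot \frac{1}{6045} - 7988} = \frac{1}{\frac{756}{2015} - 7988} = \frac{1}{- \frac{16095064}{2015}} = - \frac{2015}{16095064}$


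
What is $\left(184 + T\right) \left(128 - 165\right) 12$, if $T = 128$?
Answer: $-138528$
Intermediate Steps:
$\left(184 + T\right) \left(128 - 165\right) 12 = \left(184 + 128\right) \left(128 - 165\right) 12 = 312 \left(-37\right) 12 = \left(-11544\right) 12 = -138528$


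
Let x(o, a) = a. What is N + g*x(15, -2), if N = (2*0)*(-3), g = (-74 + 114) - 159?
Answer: 238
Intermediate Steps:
g = -119 (g = 40 - 159 = -119)
N = 0 (N = 0*(-3) = 0)
N + g*x(15, -2) = 0 - 119*(-2) = 0 + 238 = 238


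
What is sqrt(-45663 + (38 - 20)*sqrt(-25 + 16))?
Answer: sqrt(-45663 + 54*I) ≈ 0.126 + 213.69*I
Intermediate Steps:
sqrt(-45663 + (38 - 20)*sqrt(-25 + 16)) = sqrt(-45663 + 18*sqrt(-9)) = sqrt(-45663 + 18*(3*I)) = sqrt(-45663 + 54*I)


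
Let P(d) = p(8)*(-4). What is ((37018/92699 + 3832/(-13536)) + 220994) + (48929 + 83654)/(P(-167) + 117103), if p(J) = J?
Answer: 4057959166848342241/18362200952268 ≈ 2.2100e+5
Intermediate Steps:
P(d) = -32 (P(d) = 8*(-4) = -32)
((37018/92699 + 3832/(-13536)) + 220994) + (48929 + 83654)/(P(-167) + 117103) = ((37018/92699 + 3832/(-13536)) + 220994) + (48929 + 83654)/(-32 + 117103) = ((37018*(1/92699) + 3832*(-1/13536)) + 220994) + 132583/117071 = ((37018/92699 - 479/1692) + 220994) + 132583*(1/117071) = (18231635/156846708 + 220994) + 132583/117071 = 34662199619387/156846708 + 132583/117071 = 4057959166848342241/18362200952268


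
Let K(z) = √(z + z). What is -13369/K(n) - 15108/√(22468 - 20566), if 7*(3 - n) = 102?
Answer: -2518*√1902/317 + 13369*I*√14/18 ≈ -346.42 + 2779.0*I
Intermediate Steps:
n = -81/7 (n = 3 - ⅐*102 = 3 - 102/7 = -81/7 ≈ -11.571)
K(z) = √2*√z (K(z) = √(2*z) = √2*√z)
-13369/K(n) - 15108/√(22468 - 20566) = -13369*(-I*√14/18) - 15108/√(22468 - 20566) = -13369*(-I*√14/18) - 15108*√1902/1902 = -13369*(-I*√14/18) - 2518*√1902/317 = -(-13369)*I*√14/18 - 2518*√1902/317 = 13369*I*√14/18 - 2518*√1902/317 = -2518*√1902/317 + 13369*I*√14/18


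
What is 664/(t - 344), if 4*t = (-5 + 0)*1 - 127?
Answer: -664/377 ≈ -1.7613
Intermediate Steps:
t = -33 (t = ((-5 + 0)*1 - 127)/4 = (-5*1 - 127)/4 = (-5 - 127)/4 = (¼)*(-132) = -33)
664/(t - 344) = 664/(-33 - 344) = 664/(-377) = 664*(-1/377) = -664/377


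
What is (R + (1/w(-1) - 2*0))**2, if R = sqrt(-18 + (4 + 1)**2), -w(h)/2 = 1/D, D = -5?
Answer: 53/4 + 5*sqrt(7) ≈ 26.479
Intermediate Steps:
w(h) = 2/5 (w(h) = -2/(-5) = -2*(-1/5) = 2/5)
R = sqrt(7) (R = sqrt(-18 + 5**2) = sqrt(-18 + 25) = sqrt(7) ≈ 2.6458)
(R + (1/w(-1) - 2*0))**2 = (sqrt(7) + (1/(2/5) - 2*0))**2 = (sqrt(7) + (5/2 + 0))**2 = (sqrt(7) + 5/2)**2 = (5/2 + sqrt(7))**2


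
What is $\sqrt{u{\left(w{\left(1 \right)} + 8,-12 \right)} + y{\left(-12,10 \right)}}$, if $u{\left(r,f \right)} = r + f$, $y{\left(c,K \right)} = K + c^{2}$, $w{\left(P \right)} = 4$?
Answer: $\sqrt{154} \approx 12.41$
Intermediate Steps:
$u{\left(r,f \right)} = f + r$
$\sqrt{u{\left(w{\left(1 \right)} + 8,-12 \right)} + y{\left(-12,10 \right)}} = \sqrt{\left(-12 + \left(4 + 8\right)\right) + \left(10 + \left(-12\right)^{2}\right)} = \sqrt{\left(-12 + 12\right) + \left(10 + 144\right)} = \sqrt{0 + 154} = \sqrt{154}$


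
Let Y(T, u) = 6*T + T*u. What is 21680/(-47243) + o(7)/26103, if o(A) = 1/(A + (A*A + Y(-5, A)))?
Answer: -727609229/1585522323 ≈ -0.45891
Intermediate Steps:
o(A) = 1/(-30 + A² - 4*A) (o(A) = 1/(A + (A*A - 5*(6 + A))) = 1/(A + (A² + (-30 - 5*A))) = 1/(A + (-30 + A² - 5*A)) = 1/(-30 + A² - 4*A))
21680/(-47243) + o(7)/26103 = 21680/(-47243) + 1/(-30 + 7² - 4*7*26103) = 21680*(-1/47243) + (1/26103)/(-30 + 49 - 28) = -21680/47243 + (1/26103)/(-9) = -21680/47243 - ⅑*1/26103 = -21680/47243 - 1/234927 = -727609229/1585522323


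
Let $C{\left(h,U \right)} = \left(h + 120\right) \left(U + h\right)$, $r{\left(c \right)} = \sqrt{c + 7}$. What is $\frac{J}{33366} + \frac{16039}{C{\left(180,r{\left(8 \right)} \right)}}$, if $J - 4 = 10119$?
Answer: $\frac{1081546199}{1800929850} - \frac{16039 \sqrt{15}}{9715500} \approx 0.59416$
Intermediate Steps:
$J = 10123$ ($J = 4 + 10119 = 10123$)
$r{\left(c \right)} = \sqrt{7 + c}$
$C{\left(h,U \right)} = \left(120 + h\right) \left(U + h\right)$
$\frac{J}{33366} + \frac{16039}{C{\left(180,r{\left(8 \right)} \right)}} = \frac{10123}{33366} + \frac{16039}{180^{2} + 120 \sqrt{7 + 8} + 120 \cdot 180 + \sqrt{7 + 8} \cdot 180} = 10123 \cdot \frac{1}{33366} + \frac{16039}{32400 + 120 \sqrt{15} + 21600 + \sqrt{15} \cdot 180} = \frac{10123}{33366} + \frac{16039}{32400 + 120 \sqrt{15} + 21600 + 180 \sqrt{15}} = \frac{10123}{33366} + \frac{16039}{54000 + 300 \sqrt{15}}$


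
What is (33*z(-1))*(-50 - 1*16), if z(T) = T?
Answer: 2178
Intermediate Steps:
(33*z(-1))*(-50 - 1*16) = (33*(-1))*(-50 - 1*16) = -33*(-50 - 16) = -33*(-66) = 2178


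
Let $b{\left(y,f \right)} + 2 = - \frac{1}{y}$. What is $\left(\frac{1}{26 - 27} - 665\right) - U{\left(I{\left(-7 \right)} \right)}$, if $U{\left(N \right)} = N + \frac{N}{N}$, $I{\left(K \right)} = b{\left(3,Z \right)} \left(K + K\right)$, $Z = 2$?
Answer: $- \frac{2099}{3} \approx -699.67$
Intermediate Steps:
$b{\left(y,f \right)} = -2 - \frac{1}{y}$
$I{\left(K \right)} = - \frac{14 K}{3}$ ($I{\left(K \right)} = \left(-2 - \frac{1}{3}\right) \left(K + K\right) = \left(-2 - \frac{1}{3}\right) 2 K = - \frac{7 \cdot 2 K}{3} = - \frac{14 K}{3}$)
$U{\left(N \right)} = 1 + N$ ($U{\left(N \right)} = N + 1 = 1 + N$)
$\left(\frac{1}{26 - 27} - 665\right) - U{\left(I{\left(-7 \right)} \right)} = \left(\frac{1}{26 - 27} - 665\right) - \left(1 - - \frac{98}{3}\right) = \left(\frac{1}{-1} - 665\right) - \left(1 + \frac{98}{3}\right) = \left(-1 - 665\right) - \frac{101}{3} = -666 - \frac{101}{3} = - \frac{2099}{3}$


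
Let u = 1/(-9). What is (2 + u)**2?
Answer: 289/81 ≈ 3.5679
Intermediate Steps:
u = -1/9 ≈ -0.11111
(2 + u)**2 = (2 - 1/9)**2 = (17/9)**2 = 289/81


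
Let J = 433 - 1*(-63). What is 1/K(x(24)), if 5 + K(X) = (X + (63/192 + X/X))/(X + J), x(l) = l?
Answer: -33280/164779 ≈ -0.20197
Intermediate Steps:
J = 496 (J = 433 + 63 = 496)
K(X) = -5 + (85/64 + X)/(496 + X) (K(X) = -5 + (X + (63/192 + X/X))/(X + 496) = -5 + (X + (63*(1/192) + 1))/(496 + X) = -5 + (X + (21/64 + 1))/(496 + X) = -5 + (X + 85/64)/(496 + X) = -5 + (85/64 + X)/(496 + X))
1/K(x(24)) = 1/((-158635 - 256*24)/(64*(496 + 24))) = 1/((1/64)*(-158635 - 6144)/520) = 1/((1/64)*(1/520)*(-164779)) = 1/(-164779/33280) = -33280/164779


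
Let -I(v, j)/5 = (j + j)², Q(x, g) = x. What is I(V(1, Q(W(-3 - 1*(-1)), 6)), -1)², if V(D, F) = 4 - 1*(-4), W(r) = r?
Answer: 400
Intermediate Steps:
V(D, F) = 8 (V(D, F) = 4 + 4 = 8)
I(v, j) = -20*j² (I(v, j) = -5*(j + j)² = -5*4*j² = -20*j²)
I(V(1, Q(W(-3 - 1*(-1)), 6)), -1)² = (-20*(-1)²)² = (-20*1)² = (-20)² = 400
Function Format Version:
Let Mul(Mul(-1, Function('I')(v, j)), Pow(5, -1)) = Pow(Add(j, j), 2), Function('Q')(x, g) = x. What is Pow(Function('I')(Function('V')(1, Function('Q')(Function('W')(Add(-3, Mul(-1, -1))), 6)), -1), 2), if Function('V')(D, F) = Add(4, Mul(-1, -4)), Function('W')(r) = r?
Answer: 400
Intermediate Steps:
Function('V')(D, F) = 8 (Function('V')(D, F) = Add(4, 4) = 8)
Function('I')(v, j) = Mul(-20, Pow(j, 2)) (Function('I')(v, j) = Mul(-5, Pow(Add(j, j), 2)) = Mul(-5, Pow(Mul(2, j), 2)) = Mul(-5, Mul(4, Pow(j, 2))) = Mul(-20, Pow(j, 2)))
Pow(Function('I')(Function('V')(1, Function('Q')(Function('W')(Add(-3, Mul(-1, -1))), 6)), -1), 2) = Pow(Mul(-20, Pow(-1, 2)), 2) = Pow(Mul(-20, 1), 2) = Pow(-20, 2) = 400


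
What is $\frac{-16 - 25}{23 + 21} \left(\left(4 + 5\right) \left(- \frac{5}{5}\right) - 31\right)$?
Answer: $\frac{410}{11} \approx 37.273$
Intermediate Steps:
$\frac{-16 - 25}{23 + 21} \left(\left(4 + 5\right) \left(- \frac{5}{5}\right) - 31\right) = - \frac{41}{44} \left(9 \left(\left(-5\right) \frac{1}{5}\right) - 31\right) = \left(-41\right) \frac{1}{44} \left(9 \left(-1\right) - 31\right) = - \frac{41 \left(-9 - 31\right)}{44} = \left(- \frac{41}{44}\right) \left(-40\right) = \frac{410}{11}$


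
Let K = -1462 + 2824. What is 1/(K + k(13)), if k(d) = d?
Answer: 1/1375 ≈ 0.00072727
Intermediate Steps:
K = 1362
1/(K + k(13)) = 1/(1362 + 13) = 1/1375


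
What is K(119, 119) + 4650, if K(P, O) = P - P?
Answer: 4650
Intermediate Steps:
K(P, O) = 0
K(119, 119) + 4650 = 0 + 4650 = 4650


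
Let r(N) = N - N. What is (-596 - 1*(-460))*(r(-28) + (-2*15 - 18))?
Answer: 6528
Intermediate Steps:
r(N) = 0
(-596 - 1*(-460))*(r(-28) + (-2*15 - 18)) = (-596 - 1*(-460))*(0 + (-2*15 - 18)) = (-596 + 460)*(0 + (-30 - 18)) = -136*(0 - 48) = -136*(-48) = 6528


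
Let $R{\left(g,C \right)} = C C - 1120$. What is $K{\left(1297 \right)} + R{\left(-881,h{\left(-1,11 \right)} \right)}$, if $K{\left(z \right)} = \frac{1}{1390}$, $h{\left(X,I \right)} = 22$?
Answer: $- \frac{884039}{1390} \approx -636.0$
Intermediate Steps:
$K{\left(z \right)} = \frac{1}{1390}$
$R{\left(g,C \right)} = -1120 + C^{2}$ ($R{\left(g,C \right)} = C^{2} - 1120 = -1120 + C^{2}$)
$K{\left(1297 \right)} + R{\left(-881,h{\left(-1,11 \right)} \right)} = \frac{1}{1390} - \left(1120 - 22^{2}\right) = \frac{1}{1390} + \left(-1120 + 484\right) = \frac{1}{1390} - 636 = - \frac{884039}{1390}$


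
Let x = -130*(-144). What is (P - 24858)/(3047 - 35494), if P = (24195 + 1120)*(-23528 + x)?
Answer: 121739378/32447 ≈ 3751.9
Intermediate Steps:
x = 18720
P = -121714520 (P = (24195 + 1120)*(-23528 + 18720) = 25315*(-4808) = -121714520)
(P - 24858)/(3047 - 35494) = (-121714520 - 24858)/(3047 - 35494) = -121739378/(-32447) = -121739378*(-1/32447) = 121739378/32447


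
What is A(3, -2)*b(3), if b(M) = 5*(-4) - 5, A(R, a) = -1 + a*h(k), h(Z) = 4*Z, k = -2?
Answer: -375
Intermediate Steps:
A(R, a) = -1 - 8*a (A(R, a) = -1 + a*(4*(-2)) = -1 + a*(-8) = -1 - 8*a)
b(M) = -25 (b(M) = -20 - 5 = -25)
A(3, -2)*b(3) = (-1 - 8*(-2))*(-25) = (-1 + 16)*(-25) = 15*(-25) = -375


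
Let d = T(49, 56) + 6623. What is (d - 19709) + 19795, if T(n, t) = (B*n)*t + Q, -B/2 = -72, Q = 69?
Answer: 401914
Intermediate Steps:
B = 144 (B = -2*(-72) = 144)
T(n, t) = 69 + 144*n*t (T(n, t) = (144*n)*t + 69 = 144*n*t + 69 = 69 + 144*n*t)
d = 401828 (d = (69 + 144*49*56) + 6623 = (69 + 395136) + 6623 = 395205 + 6623 = 401828)
(d - 19709) + 19795 = (401828 - 19709) + 19795 = 382119 + 19795 = 401914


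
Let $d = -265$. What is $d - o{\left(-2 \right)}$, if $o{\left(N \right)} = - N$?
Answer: $-267$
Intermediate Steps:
$d - o{\left(-2 \right)} = -265 - \left(-1\right) \left(-2\right) = -265 - 2 = -267$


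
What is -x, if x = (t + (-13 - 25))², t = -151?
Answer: -35721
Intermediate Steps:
x = 35721 (x = (-151 + (-13 - 25))² = (-151 - 38)² = (-189)² = 35721)
-x = -1*35721 = -35721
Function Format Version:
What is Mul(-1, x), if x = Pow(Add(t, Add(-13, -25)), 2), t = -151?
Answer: -35721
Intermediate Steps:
x = 35721 (x = Pow(Add(-151, Add(-13, -25)), 2) = Pow(Add(-151, -38), 2) = Pow(-189, 2) = 35721)
Mul(-1, x) = Mul(-1, 35721) = -35721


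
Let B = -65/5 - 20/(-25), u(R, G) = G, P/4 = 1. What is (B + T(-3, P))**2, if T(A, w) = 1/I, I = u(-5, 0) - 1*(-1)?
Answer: 3136/25 ≈ 125.44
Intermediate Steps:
P = 4 (P = 4*1 = 4)
B = -61/5 (B = -65*1/5 - 20*(-1/25) = -13 + 4/5 = -61/5 ≈ -12.200)
I = 1 (I = 0 - 1*(-1) = 0 + 1 = 1)
T(A, w) = 1 (T(A, w) = 1/1 = 1)
(B + T(-3, P))**2 = (-61/5 + 1)**2 = (-56/5)**2 = 3136/25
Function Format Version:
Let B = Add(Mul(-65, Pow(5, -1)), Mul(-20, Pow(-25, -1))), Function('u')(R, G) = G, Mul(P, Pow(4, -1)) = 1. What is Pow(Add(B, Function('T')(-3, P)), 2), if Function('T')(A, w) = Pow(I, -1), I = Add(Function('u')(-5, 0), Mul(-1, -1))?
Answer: Rational(3136, 25) ≈ 125.44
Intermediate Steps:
P = 4 (P = Mul(4, 1) = 4)
B = Rational(-61, 5) (B = Add(Mul(-65, Rational(1, 5)), Mul(-20, Rational(-1, 25))) = Add(-13, Rational(4, 5)) = Rational(-61, 5) ≈ -12.200)
I = 1 (I = Add(0, Mul(-1, -1)) = Add(0, 1) = 1)
Function('T')(A, w) = 1 (Function('T')(A, w) = Pow(1, -1) = 1)
Pow(Add(B, Function('T')(-3, P)), 2) = Pow(Add(Rational(-61, 5), 1), 2) = Pow(Rational(-56, 5), 2) = Rational(3136, 25)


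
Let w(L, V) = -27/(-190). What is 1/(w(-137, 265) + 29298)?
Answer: 190/5566647 ≈ 3.4132e-5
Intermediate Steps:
w(L, V) = 27/190 (w(L, V) = -27*(-1/190) = 27/190)
1/(w(-137, 265) + 29298) = 1/(27/190 + 29298) = 1/(5566647/190) = 190/5566647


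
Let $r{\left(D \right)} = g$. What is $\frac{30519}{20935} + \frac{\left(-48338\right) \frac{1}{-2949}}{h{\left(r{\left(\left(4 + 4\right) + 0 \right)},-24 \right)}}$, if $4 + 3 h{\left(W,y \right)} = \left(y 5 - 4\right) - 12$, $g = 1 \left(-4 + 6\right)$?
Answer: $\frac{63761375}{57621494} \approx 1.1066$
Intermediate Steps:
$g = 2$ ($g = 1 \cdot 2 = 2$)
$r{\left(D \right)} = 2$
$h{\left(W,y \right)} = - \frac{20}{3} + \frac{5 y}{3}$ ($h{\left(W,y \right)} = - \frac{4}{3} + \frac{\left(y 5 - 4\right) - 12}{3} = - \frac{4}{3} + \frac{\left(5 y - 4\right) - 12}{3} = - \frac{4}{3} + \frac{\left(-4 + 5 y\right) - 12}{3} = - \frac{4}{3} + \frac{-16 + 5 y}{3} = - \frac{4}{3} + \left(- \frac{16}{3} + \frac{5 y}{3}\right) = - \frac{20}{3} + \frac{5 y}{3}$)
$\frac{30519}{20935} + \frac{\left(-48338\right) \frac{1}{-2949}}{h{\left(r{\left(\left(4 + 4\right) + 0 \right)},-24 \right)}} = \frac{30519}{20935} + \frac{\left(-48338\right) \frac{1}{-2949}}{- \frac{20}{3} + \frac{5}{3} \left(-24\right)} = 30519 \cdot \frac{1}{20935} + \frac{\left(-48338\right) \left(- \frac{1}{2949}\right)}{- \frac{20}{3} - 40} = \frac{30519}{20935} + \frac{48338}{2949 \left(- \frac{140}{3}\right)} = \frac{30519}{20935} + \frac{48338}{2949} \left(- \frac{3}{140}\right) = \frac{30519}{20935} - \frac{24169}{68810} = \frac{63761375}{57621494}$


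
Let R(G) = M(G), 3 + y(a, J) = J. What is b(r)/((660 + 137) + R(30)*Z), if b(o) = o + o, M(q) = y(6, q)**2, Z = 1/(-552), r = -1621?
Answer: -596528/146405 ≈ -4.0745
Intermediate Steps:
y(a, J) = -3 + J
Z = -1/552 ≈ -0.0018116
M(q) = (-3 + q)**2
b(o) = 2*o
R(G) = (-3 + G)**2
b(r)/((660 + 137) + R(30)*Z) = (2*(-1621))/((660 + 137) + (-3 + 30)**2*(-1/552)) = -3242/(797 + 27**2*(-1/552)) = -3242/(797 + 729*(-1/552)) = -3242/(797 - 243/184) = -3242/146405/184 = -3242*184/146405 = -596528/146405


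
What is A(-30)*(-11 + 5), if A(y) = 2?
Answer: -12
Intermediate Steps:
A(-30)*(-11 + 5) = 2*(-11 + 5) = 2*(-6) = -12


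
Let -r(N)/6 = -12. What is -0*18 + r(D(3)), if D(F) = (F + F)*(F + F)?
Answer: 72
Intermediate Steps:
D(F) = 4*F**2 (D(F) = (2*F)*(2*F) = 4*F**2)
r(N) = 72 (r(N) = -6*(-12) = 72)
-0*18 + r(D(3)) = -0*18 + 72 = -23*0 + 72 = 0 + 72 = 72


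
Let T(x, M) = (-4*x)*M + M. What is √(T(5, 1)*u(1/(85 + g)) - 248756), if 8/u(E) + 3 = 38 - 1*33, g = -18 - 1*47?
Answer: 288*I*√3 ≈ 498.83*I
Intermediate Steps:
T(x, M) = M - 4*M*x (T(x, M) = -4*M*x + M = M - 4*M*x)
g = -65 (g = -18 - 47 = -65)
u(E) = 4 (u(E) = 8/(-3 + (38 - 1*33)) = 8/(-3 + (38 - 33)) = 8/(-3 + 5) = 8/2 = 8*(½) = 4)
√(T(5, 1)*u(1/(85 + g)) - 248756) = √((1*(1 - 4*5))*4 - 248756) = √((1*(1 - 20))*4 - 248756) = √((1*(-19))*4 - 248756) = √(-19*4 - 248756) = √(-76 - 248756) = √(-248832) = 288*I*√3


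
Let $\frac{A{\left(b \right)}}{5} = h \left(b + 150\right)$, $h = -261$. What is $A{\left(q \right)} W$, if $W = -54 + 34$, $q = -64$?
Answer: $2244600$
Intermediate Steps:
$A{\left(b \right)} = -195750 - 1305 b$ ($A{\left(b \right)} = 5 \left(- 261 \left(b + 150\right)\right) = 5 \left(- 261 \left(150 + b\right)\right) = 5 \left(-39150 - 261 b\right) = -195750 - 1305 b$)
$W = -20$
$A{\left(q \right)} W = \left(-195750 - -83520\right) \left(-20\right) = \left(-195750 + 83520\right) \left(-20\right) = \left(-112230\right) \left(-20\right) = 2244600$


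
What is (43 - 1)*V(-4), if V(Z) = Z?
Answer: -168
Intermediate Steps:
(43 - 1)*V(-4) = (43 - 1)*(-4) = 42*(-4) = -168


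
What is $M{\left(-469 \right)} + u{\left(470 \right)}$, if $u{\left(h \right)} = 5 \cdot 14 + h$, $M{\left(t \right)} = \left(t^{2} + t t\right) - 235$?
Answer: $440227$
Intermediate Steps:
$M{\left(t \right)} = -235 + 2 t^{2}$ ($M{\left(t \right)} = \left(t^{2} + t^{2}\right) - 235 = 2 t^{2} - 235 = -235 + 2 t^{2}$)
$u{\left(h \right)} = 70 + h$
$M{\left(-469 \right)} + u{\left(470 \right)} = \left(-235 + 2 \left(-469\right)^{2}\right) + \left(70 + 470\right) = \left(-235 + 2 \cdot 219961\right) + 540 = \left(-235 + 439922\right) + 540 = 439687 + 540 = 440227$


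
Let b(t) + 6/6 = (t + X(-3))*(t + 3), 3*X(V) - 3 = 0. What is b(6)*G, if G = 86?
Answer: 5332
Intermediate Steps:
X(V) = 1 (X(V) = 1 + (⅓)*0 = 1 + 0 = 1)
b(t) = -1 + (1 + t)*(3 + t) (b(t) = -1 + (t + 1)*(t + 3) = -1 + (1 + t)*(3 + t))
b(6)*G = (2 + 6² + 4*6)*86 = (2 + 36 + 24)*86 = 62*86 = 5332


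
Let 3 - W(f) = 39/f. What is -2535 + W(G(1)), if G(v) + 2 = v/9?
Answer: -42693/17 ≈ -2511.4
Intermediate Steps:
G(v) = -2 + v/9
W(f) = 3 - 39/f
-2535 + W(G(1)) = -2535 + (3 - 39/(-2 + (⅑)*1)) = -2535 + (3 - 39/(-2 + ⅑)) = -2535 + (3 - 39/(-17/9)) = -2535 + (3 - 39*(-9/17)) = -2535 + (3 + 351/17) = -2535 + 402/17 = -42693/17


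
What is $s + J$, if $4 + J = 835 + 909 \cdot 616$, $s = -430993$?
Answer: $129782$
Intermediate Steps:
$J = 560775$ ($J = -4 + \left(835 + 909 \cdot 616\right) = -4 + \left(835 + 559944\right) = -4 + 560779 = 560775$)
$s + J = -430993 + 560775 = 129782$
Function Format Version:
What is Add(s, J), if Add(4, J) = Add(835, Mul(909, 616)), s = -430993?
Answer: 129782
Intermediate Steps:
J = 560775 (J = Add(-4, Add(835, Mul(909, 616))) = Add(-4, Add(835, 559944)) = Add(-4, 560779) = 560775)
Add(s, J) = Add(-430993, 560775) = 129782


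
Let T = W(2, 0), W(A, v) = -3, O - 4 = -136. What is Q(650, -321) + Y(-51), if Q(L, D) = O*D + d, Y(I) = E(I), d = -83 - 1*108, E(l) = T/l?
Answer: 717078/17 ≈ 42181.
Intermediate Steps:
O = -132 (O = 4 - 136 = -132)
T = -3
E(l) = -3/l
d = -191 (d = -83 - 108 = -191)
Y(I) = -3/I
Q(L, D) = -191 - 132*D (Q(L, D) = -132*D - 191 = -191 - 132*D)
Q(650, -321) + Y(-51) = (-191 - 132*(-321)) - 3/(-51) = (-191 + 42372) - 3*(-1/51) = 42181 + 1/17 = 717078/17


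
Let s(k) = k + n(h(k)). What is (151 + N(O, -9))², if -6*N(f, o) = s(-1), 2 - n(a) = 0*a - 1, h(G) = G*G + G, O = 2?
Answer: 204304/9 ≈ 22700.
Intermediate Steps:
h(G) = G + G² (h(G) = G² + G = G + G²)
n(a) = 3 (n(a) = 2 - (0*a - 1) = 2 - (0 - 1) = 2 - 1*(-1) = 2 + 1 = 3)
s(k) = 3 + k (s(k) = k + 3 = 3 + k)
N(f, o) = -⅓ (N(f, o) = -(3 - 1)/6 = -⅙*2 = -⅓)
(151 + N(O, -9))² = (151 - ⅓)² = (452/3)² = 204304/9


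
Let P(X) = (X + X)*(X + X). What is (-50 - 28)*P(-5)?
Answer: -7800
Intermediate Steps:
P(X) = 4*X² (P(X) = (2*X)*(2*X) = 4*X²)
(-50 - 28)*P(-5) = (-50 - 28)*(4*(-5)²) = -312*25 = -78*100 = -7800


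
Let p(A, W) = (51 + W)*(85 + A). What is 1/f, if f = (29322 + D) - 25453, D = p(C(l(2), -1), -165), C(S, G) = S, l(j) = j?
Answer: -1/6049 ≈ -0.00016532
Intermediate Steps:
D = -9918 (D = 4335 + 51*2 + 85*(-165) + 2*(-165) = 4335 + 102 - 14025 - 330 = -9918)
f = -6049 (f = (29322 - 9918) - 25453 = 19404 - 25453 = -6049)
1/f = 1/(-6049) = -1/6049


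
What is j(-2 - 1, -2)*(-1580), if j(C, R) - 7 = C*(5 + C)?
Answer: -1580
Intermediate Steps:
j(C, R) = 7 + C*(5 + C)
j(-2 - 1, -2)*(-1580) = (7 + (-2 - 1)**2 + 5*(-2 - 1))*(-1580) = (7 + (-3)**2 + 5*(-3))*(-1580) = (7 + 9 - 15)*(-1580) = 1*(-1580) = -1580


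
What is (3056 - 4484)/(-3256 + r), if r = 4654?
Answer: -238/233 ≈ -1.0215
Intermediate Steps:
(3056 - 4484)/(-3256 + r) = (3056 - 4484)/(-3256 + 4654) = -1428/1398 = -1428*1/1398 = -238/233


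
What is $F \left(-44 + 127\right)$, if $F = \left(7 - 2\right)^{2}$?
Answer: $2075$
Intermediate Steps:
$F = 25$ ($F = 5^{2} = 25$)
$F \left(-44 + 127\right) = 25 \left(-44 + 127\right) = 25 \cdot 83 = 2075$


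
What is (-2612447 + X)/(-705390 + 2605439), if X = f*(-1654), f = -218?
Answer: -2251875/1900049 ≈ -1.1852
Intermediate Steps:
X = 360572 (X = -218*(-1654) = 360572)
(-2612447 + X)/(-705390 + 2605439) = (-2612447 + 360572)/(-705390 + 2605439) = -2251875/1900049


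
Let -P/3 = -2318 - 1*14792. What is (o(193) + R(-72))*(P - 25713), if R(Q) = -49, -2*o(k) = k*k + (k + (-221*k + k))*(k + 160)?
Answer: 190627675884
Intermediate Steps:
o(k) = -k²/2 + 219*k*(160 + k)/2 (o(k) = -(k*k + (k + (-221*k + k))*(k + 160))/2 = -(k² + (k - 220*k)*(160 + k))/2 = -(k² + (-219*k)*(160 + k))/2 = -(k² - 219*k*(160 + k))/2 = -k²/2 + 219*k*(160 + k)/2)
P = 51330 (P = -3*(-2318 - 1*14792) = -3*(-2318 - 14792) = -3*(-17110) = 51330)
(o(193) + R(-72))*(P - 25713) = (193*(17520 + 109*193) - 49)*(51330 - 25713) = (193*(17520 + 21037) - 49)*25617 = (193*38557 - 49)*25617 = (7441501 - 49)*25617 = 7441452*25617 = 190627675884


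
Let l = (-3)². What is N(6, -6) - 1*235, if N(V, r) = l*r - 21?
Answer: -310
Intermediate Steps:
l = 9
N(V, r) = -21 + 9*r (N(V, r) = 9*r - 21 = -21 + 9*r)
N(6, -6) - 1*235 = (-21 + 9*(-6)) - 1*235 = (-21 - 54) - 235 = -75 - 235 = -310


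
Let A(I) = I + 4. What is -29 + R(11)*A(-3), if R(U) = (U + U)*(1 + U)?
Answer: 235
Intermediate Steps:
R(U) = 2*U*(1 + U) (R(U) = (2*U)*(1 + U) = 2*U*(1 + U))
A(I) = 4 + I
-29 + R(11)*A(-3) = -29 + (2*11*(1 + 11))*(4 - 3) = -29 + (2*11*12)*1 = -29 + 264*1 = -29 + 264 = 235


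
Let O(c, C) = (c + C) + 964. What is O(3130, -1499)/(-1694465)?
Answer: -519/338893 ≈ -0.0015315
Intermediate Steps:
O(c, C) = 964 + C + c (O(c, C) = (C + c) + 964 = 964 + C + c)
O(3130, -1499)/(-1694465) = (964 - 1499 + 3130)/(-1694465) = 2595*(-1/1694465) = -519/338893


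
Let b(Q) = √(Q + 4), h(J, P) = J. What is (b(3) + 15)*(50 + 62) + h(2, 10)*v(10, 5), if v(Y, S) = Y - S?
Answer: 1690 + 112*√7 ≈ 1986.3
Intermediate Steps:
b(Q) = √(4 + Q)
(b(3) + 15)*(50 + 62) + h(2, 10)*v(10, 5) = (√(4 + 3) + 15)*(50 + 62) + 2*(10 - 1*5) = (√7 + 15)*112 + 2*(10 - 5) = (15 + √7)*112 + 2*5 = (1680 + 112*√7) + 10 = 1690 + 112*√7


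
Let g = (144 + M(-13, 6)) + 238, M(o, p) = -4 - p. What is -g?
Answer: -372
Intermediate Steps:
g = 372 (g = (144 + (-4 - 1*6)) + 238 = (144 + (-4 - 6)) + 238 = (144 - 10) + 238 = 134 + 238 = 372)
-g = -1*372 = -372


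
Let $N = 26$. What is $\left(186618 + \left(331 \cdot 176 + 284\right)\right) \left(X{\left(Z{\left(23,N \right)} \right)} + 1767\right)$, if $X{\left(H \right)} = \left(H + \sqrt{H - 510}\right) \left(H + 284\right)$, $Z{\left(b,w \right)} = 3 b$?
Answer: $6404507592 + 1817356254 i \approx 6.4045 \cdot 10^{9} + 1.8174 \cdot 10^{9} i$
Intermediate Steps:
$X{\left(H \right)} = \left(284 + H\right) \left(H + \sqrt{-510 + H}\right)$ ($X{\left(H \right)} = \left(H + \sqrt{-510 + H}\right) \left(284 + H\right) = \left(284 + H\right) \left(H + \sqrt{-510 + H}\right)$)
$\left(186618 + \left(331 \cdot 176 + 284\right)\right) \left(X{\left(Z{\left(23,N \right)} \right)} + 1767\right) = \left(186618 + \left(331 \cdot 176 + 284\right)\right) \left(\left(\left(3 \cdot 23\right)^{2} + 284 \cdot 3 \cdot 23 + 284 \sqrt{-510 + 3 \cdot 23} + 3 \cdot 23 \sqrt{-510 + 3 \cdot 23}\right) + 1767\right) = \left(186618 + \left(58256 + 284\right)\right) \left(\left(69^{2} + 284 \cdot 69 + 284 \sqrt{-510 + 69} + 69 \sqrt{-510 + 69}\right) + 1767\right) = \left(186618 + 58540\right) \left(\left(4761 + 19596 + 284 \sqrt{-441} + 69 \sqrt{-441}\right) + 1767\right) = 245158 \left(\left(4761 + 19596 + 284 \cdot 21 i + 69 \cdot 21 i\right) + 1767\right) = 245158 \left(\left(4761 + 19596 + 5964 i + 1449 i\right) + 1767\right) = 245158 \left(\left(24357 + 7413 i\right) + 1767\right) = 245158 \left(26124 + 7413 i\right) = 6404507592 + 1817356254 i$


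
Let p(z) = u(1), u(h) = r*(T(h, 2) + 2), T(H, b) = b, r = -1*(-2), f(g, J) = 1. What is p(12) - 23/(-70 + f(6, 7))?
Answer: 25/3 ≈ 8.3333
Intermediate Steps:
r = 2
u(h) = 8 (u(h) = 2*(2 + 2) = 2*4 = 8)
p(z) = 8
p(12) - 23/(-70 + f(6, 7)) = 8 - 23/(-70 + 1) = 8 - 23/(-69) = 8 - 1/69*(-23) = 8 + ⅓ = 25/3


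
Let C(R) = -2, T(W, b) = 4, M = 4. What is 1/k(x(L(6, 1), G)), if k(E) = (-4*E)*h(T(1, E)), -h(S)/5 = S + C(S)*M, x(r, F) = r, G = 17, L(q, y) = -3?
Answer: 1/240 ≈ 0.0041667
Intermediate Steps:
h(S) = 40 - 5*S (h(S) = -5*(S - 2*4) = -5*(S - 8) = -5*(-8 + S) = 40 - 5*S)
k(E) = -80*E (k(E) = (-4*E)*(40 - 5*4) = (-4*E)*(40 - 20) = -4*E*20 = -80*E)
1/k(x(L(6, 1), G)) = 1/(-80*(-3)) = 1/240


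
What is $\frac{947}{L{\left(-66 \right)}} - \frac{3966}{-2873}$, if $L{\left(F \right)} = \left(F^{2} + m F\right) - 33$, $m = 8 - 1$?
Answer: $\frac{1387189}{853281} \approx 1.6257$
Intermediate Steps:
$m = 7$
$L{\left(F \right)} = -33 + F^{2} + 7 F$ ($L{\left(F \right)} = \left(F^{2} + 7 F\right) - 33 = -33 + F^{2} + 7 F$)
$\frac{947}{L{\left(-66 \right)}} - \frac{3966}{-2873} = \frac{947}{-33 + \left(-66\right)^{2} + 7 \left(-66\right)} - \frac{3966}{-2873} = \frac{947}{-33 + 4356 - 462} - - \frac{3966}{2873} = \frac{947}{3861} + \frac{3966}{2873} = \frac{1387189}{853281}$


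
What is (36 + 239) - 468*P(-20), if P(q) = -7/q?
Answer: 556/5 ≈ 111.20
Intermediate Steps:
(36 + 239) - 468*P(-20) = (36 + 239) - (-3276)/(-20) = 275 - (-3276)*(-1)/20 = 275 - 468*7/20 = 275 - 819/5 = 556/5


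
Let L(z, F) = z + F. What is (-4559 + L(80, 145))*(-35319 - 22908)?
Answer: 252355818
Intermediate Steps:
L(z, F) = F + z
(-4559 + L(80, 145))*(-35319 - 22908) = (-4559 + (145 + 80))*(-35319 - 22908) = (-4559 + 225)*(-58227) = -4334*(-58227) = 252355818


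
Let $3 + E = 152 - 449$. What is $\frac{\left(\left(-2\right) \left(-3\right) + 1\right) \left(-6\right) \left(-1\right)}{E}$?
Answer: $- \frac{7}{50} \approx -0.14$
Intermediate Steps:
$E = -300$ ($E = -3 + \left(152 - 449\right) = -3 - 297 = -300$)
$\frac{\left(\left(-2\right) \left(-3\right) + 1\right) \left(-6\right) \left(-1\right)}{E} = \frac{\left(\left(-2\right) \left(-3\right) + 1\right) \left(-6\right) \left(-1\right)}{-300} = \left(6 + 1\right) \left(-6\right) \left(-1\right) \left(- \frac{1}{300}\right) = 7 \left(-6\right) \left(-1\right) \left(- \frac{1}{300}\right) = \left(-42\right) \left(-1\right) \left(- \frac{1}{300}\right) = 42 \left(- \frac{1}{300}\right) = - \frac{7}{50}$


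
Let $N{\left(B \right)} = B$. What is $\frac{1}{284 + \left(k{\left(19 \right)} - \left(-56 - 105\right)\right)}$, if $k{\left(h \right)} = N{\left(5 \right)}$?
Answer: $\frac{1}{450} \approx 0.0022222$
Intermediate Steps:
$k{\left(h \right)} = 5$
$\frac{1}{284 + \left(k{\left(19 \right)} - \left(-56 - 105\right)\right)} = \frac{1}{284 + \left(5 - \left(-56 - 105\right)\right)} = \frac{1}{284 + \left(5 - -161\right)} = \frac{1}{284 + \left(5 + 161\right)} = \frac{1}{284 + 166} = \frac{1}{450}$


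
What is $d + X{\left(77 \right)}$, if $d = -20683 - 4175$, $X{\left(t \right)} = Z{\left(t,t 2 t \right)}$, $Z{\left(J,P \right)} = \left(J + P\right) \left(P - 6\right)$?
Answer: $141428762$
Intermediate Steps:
$Z{\left(J,P \right)} = \left(-6 + P\right) \left(J + P\right)$ ($Z{\left(J,P \right)} = \left(J + P\right) \left(-6 + P\right) = \left(-6 + P\right) \left(J + P\right)$)
$X{\left(t \right)} = - 12 t^{2} - 6 t + 2 t^{3} + 4 t^{4}$ ($X{\left(t \right)} = \left(t 2 t\right)^{2} - 6 t - 6 t 2 t + t t 2 t = \left(2 t t\right)^{2} - 6 t - 6 \cdot 2 t t + t 2 t t = \left(2 t^{2}\right)^{2} - 6 t - 6 \cdot 2 t^{2} + t 2 t^{2} = 4 t^{4} - 6 t - 12 t^{2} + 2 t^{3} = - 12 t^{2} - 6 t + 2 t^{3} + 4 t^{4}$)
$d = -24858$ ($d = -20683 - 4175 = -24858$)
$d + X{\left(77 \right)} = -24858 + 2 \cdot 77 \left(-3 + 77^{2} - 462 + 2 \cdot 77^{3}\right) = -24858 + 2 \cdot 77 \left(-3 + 5929 - 462 + 2 \cdot 456533\right) = -24858 + 2 \cdot 77 \left(-3 + 5929 - 462 + 913066\right) = -24858 + 2 \cdot 77 \cdot 918530 = -24858 + 141453620 = 141428762$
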